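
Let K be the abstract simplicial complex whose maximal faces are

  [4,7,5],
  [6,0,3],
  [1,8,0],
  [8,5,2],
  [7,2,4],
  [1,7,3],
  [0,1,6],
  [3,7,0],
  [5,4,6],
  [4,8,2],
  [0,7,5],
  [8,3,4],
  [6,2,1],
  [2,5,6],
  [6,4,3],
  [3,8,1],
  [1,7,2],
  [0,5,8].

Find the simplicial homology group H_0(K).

H_0 = Z.

Take the total order 0 < 1 < 2 < 3 < 4 < 5 < 6 < 7 < 8 on the vertex set. Then K (dimension 2) consists of the simplices:

  0-simplices (9): [0], [1], [2], [3], [4], [5], [6], [7], [8]
  1-simplices (27): (27 of them)
  2-simplices (18): [0,1,6], [0,1,8], [0,3,6], [0,3,7], [0,5,7], [0,5,8], [1,2,6], [1,2,7], [1,3,7], [1,3,8], [2,4,7], [2,4,8], [2,5,6], [2,5,8], [3,4,6], [3,4,8], [4,5,6], [4,5,7]

so the chain groups are C_0 ≅ Z^9, C_1 ≅ Z^27, C_2 ≅ Z^18.

∂_1: C_1 → C_0 sends each edge [p,q] (with p < q) to q − p. For instance
  ∂[1,2] = [2] − [1].
The 9×27 boundary matrix has rank 8 and Smith normal form diag(1,1,1,1,1,1,1,1).

Boundary ∂_2: C_2 → C_1 maps a triangle to the signed sum of its edges. For instance
  ∂[0,3,7] = [3,7] − [0,7] + [0,3],
  ∂[0,1,8] = [1,8] − [0,8] + [0,1].
As a 27×18 matrix over Z this has rank 18, with invariant factors (1,1,1,1,1,1,1,1,1,1,1,1,1,1,1,1,1,2).

Computing H_k = (kernel of ∂_k) / (image of ∂_{k+1}):

  H_0: rank C_0 − rank ∂_1 = 9 − 8 = 1, and the invariant factors of ∂_1 are all 1, so H_0 = Z.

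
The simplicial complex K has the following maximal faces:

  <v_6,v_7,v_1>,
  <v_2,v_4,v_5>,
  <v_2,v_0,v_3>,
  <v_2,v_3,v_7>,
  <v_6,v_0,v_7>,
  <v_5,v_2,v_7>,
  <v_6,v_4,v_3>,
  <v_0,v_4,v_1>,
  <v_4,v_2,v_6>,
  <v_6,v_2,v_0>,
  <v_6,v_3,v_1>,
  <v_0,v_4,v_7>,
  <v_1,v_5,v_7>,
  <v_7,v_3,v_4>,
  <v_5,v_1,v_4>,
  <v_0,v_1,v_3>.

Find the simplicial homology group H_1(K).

We work with the vertex ordering v_0 < v_1 < v_2 < v_3 < v_4 < v_5 < v_6 < v_7. The simplices of K, each written with vertices in increasing order, are:

  0-simplices (8): [v_0], [v_1], [v_2], [v_3], [v_4], [v_5], [v_6], [v_7]
  1-simplices (24): (24 of them)
  2-simplices (16): (16 of them)

Hence C_0 ≅ Z^8, C_1 ≅ Z^24, C_2 ≅ Z^16.

The boundary map ∂_1: C_1 → C_0 maps an edge to its endpoints' difference, ∂[p,q] = q − p. For instance
  ∂[v_0,v_3] = [v_3] − [v_0].
The 8×24 boundary matrix has rank 7 and Smith normal form diag(1,1,1,1,1,1,1).

Boundary ∂_2: C_2 → C_1 maps a triangle to the signed sum of its edges. For instance
  ∂[v_1,v_3,v_6] = [v_3,v_6] − [v_1,v_6] + [v_1,v_3],
  ∂[v_0,v_4,v_7] = [v_4,v_7] − [v_0,v_7] + [v_0,v_4].
This gives a 24×16 integer matrix of rank 15; reducing to Smith normal form yields diagonal entries (1,1,1,1,1,1,1,1,1,1,1,1,1,1,1).

Reading off H_k = ker ∂_k / im ∂_{k+1}:

  H_1: rank ker ∂_1 − rank ∂_2 = (24 − 7) − 15 = 2, and the invariant factors of ∂_2 are all 1, so H_1 = Z^2.

H_1 ≅ Z^2.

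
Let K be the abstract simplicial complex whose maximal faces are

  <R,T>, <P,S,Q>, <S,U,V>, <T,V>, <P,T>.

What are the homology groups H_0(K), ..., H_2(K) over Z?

Order the vertices as P < Q < R < S < T < U < V. Listing each simplex with vertices in this order, K has dimension 2 with simplices:

  0-simplices (7): P, Q, R, S, T, U, V
  1-simplices (9): PQ, PS, PT, QS, RT, SU, SV, TV, UV
  2-simplices (2): PQS, SUV

giving chain groups C_0 ≅ Z^7, C_1 ≅ Z^9, C_2 ≅ Z^2.

∂_1: C_1 → C_0 maps an edge to its endpoints' difference, ∂[p,q] = q − p. For instance
  ∂TV = V − T.
The resulting 7×9 matrix has rank 6, and its Smith normal form has invariant factors (1,1,1,1,1,1).

∂_2: C_2 → C_1 maps a triangle to the signed sum of its edges. For instance
  ∂PQS = QS − PS + PQ,
  ∂SUV = UV − SV + SU.
This gives a 9×2 integer matrix of rank 2; reducing to Smith normal form yields diagonal entries (1,1).

From H_k ≅ ker(∂_k) / im(∂_{k+1}) we obtain:

  H_0: rank C_0 − rank ∂_1 = 7 − 6 = 1, and the invariant factors of ∂_1 are all 1, so H_0 = Z.
  H_1: rank ker ∂_1 − rank ∂_2 = (9 − 6) − 2 = 1, and the invariant factors of ∂_2 are all 1, so H_1 = Z.
  H_2: rank ker ∂_2 − rank ∂_3 = (2 − 2) − 0 = 0, and there is no ∂_3, so H_2 = 0.

As a check, the Euler characteristic is 7 − 9 + 2 = 0, which agrees with 1 − 1 + 0 = 0.

H_0 ≅ Z,  H_1 ≅ Z,  H_2 = 0.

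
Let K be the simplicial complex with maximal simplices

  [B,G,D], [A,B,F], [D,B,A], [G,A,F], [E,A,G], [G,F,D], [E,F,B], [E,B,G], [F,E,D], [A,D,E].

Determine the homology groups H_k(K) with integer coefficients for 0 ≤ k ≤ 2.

Take the total order A < B < D < E < F < G on the vertex set. Then K (dimension 2) consists of the simplices:

  0-simplices (6): A, B, D, E, F, G
  1-simplices (15): AB, AD, AE, AF, AG, BD, BE, BF, BG, DE, DF, DG, EF, EG, FG
  2-simplices (10): ABD, ABF, ADE, AEG, AFG, BDG, BEF, BEG, DEF, DFG

so the chain groups are C_0 ≅ Z^6, C_1 ≅ Z^15, C_2 ≅ Z^10.

Boundary ∂_1: C_1 → C_0 sends each edge [p,q] (with p < q) to q − p.
As a 6×15 matrix over Z this has rank 5, with invariant factors (1,1,1,1,1).

∂_2: C_2 → C_1 maps a triangle to the signed sum of its edges. For instance
  ∂BDG = DG − BG + BD,
  ∂AEG = EG − AG + AE.
As a 15×10 matrix over Z this has rank 10, with invariant factors (1,1,1,1,1,1,1,1,1,2).

Reading off H_k = ker ∂_k / im ∂_{k+1}:

  H_0: rank C_0 − rank ∂_1 = 6 − 5 = 1, and the invariant factors of ∂_1 are all 1, so H_0 ≅ Z.
  H_1: rank ker ∂_1 − rank ∂_2 = (15 − 5) − 10 = 0, and ∂_2 has invariant factor 2 > 1, so H_1 ≅ Z/2.
  H_2: rank ker ∂_2 − rank ∂_3 = (10 − 10) − 0 = 0, and there is no ∂_3, so H_2 ≅ 0.

As a check, the Euler characteristic is 6 − 15 + 10 = 1, which agrees with 1 − 0 + 0 = 1.

H_0 ≅ Z,  H_1 ≅ Z/2,  H_2 = 0.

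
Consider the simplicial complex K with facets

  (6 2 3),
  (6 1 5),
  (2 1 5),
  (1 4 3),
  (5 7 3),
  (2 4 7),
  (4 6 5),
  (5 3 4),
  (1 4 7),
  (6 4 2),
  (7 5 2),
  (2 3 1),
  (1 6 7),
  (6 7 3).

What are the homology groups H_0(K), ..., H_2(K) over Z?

H_0 ≅ Z,  H_1 ≅ Z^2,  H_2 ≅ Z.

K has 7 vertices, 21 edges, 14 triangles.
rank ∂_0 = 0, rank ∂_1 = 6 ⇒ b_0 = 7 − 0 − 6 = 1; all invariant factors of ∂_1 are 1 so no torsion. So H_0 ≅ Z.
rank ∂_1 = 6, rank ∂_2 = 13 ⇒ b_1 = 21 − 6 − 13 = 2; all invariant factors of ∂_2 are 1 so no torsion. So H_1 ≅ Z^2.
rank ∂_2 = 13, rank ∂_3 = 0 ⇒ b_2 = 14 − 13 − 0 = 1. So H_2 ≅ Z.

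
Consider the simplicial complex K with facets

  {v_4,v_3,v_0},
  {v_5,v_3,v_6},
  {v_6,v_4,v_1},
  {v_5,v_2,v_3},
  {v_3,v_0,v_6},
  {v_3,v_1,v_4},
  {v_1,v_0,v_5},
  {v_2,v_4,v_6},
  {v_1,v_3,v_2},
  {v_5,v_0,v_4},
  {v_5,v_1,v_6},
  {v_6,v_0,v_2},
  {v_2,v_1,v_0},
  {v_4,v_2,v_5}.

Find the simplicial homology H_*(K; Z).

Take the total order v_0 < v_1 < v_2 < v_3 < v_4 < v_5 < v_6 on the vertex set. Then K (dimension 2) consists of the simplices:

  0-simplices (7): [v_0], [v_1], [v_2], [v_3], [v_4], [v_5], [v_6]
  1-simplices (21): (21 of them)
  2-simplices (14): (14 of them)

so the chain groups are C_0 ≅ Z^7, C_1 ≅ Z^21, C_2 ≅ Z^14.

Boundary ∂_1: C_1 → C_0 sends each edge [p,q] (with p < q) to q − p. For instance
  ∂[v_1,v_2] = [v_2] − [v_1].
The 7×21 boundary matrix has rank 6 and Smith normal form diag(1,1,1,1,1,1).

Boundary ∂_2: C_2 → C_1 sends each 2-simplex [p,q,r] to [q,r] − [p,r] + [p,q]. For instance
  ∂[v_1,v_5,v_6] = [v_5,v_6] − [v_1,v_6] + [v_1,v_5],
  ∂[v_2,v_3,v_5] = [v_3,v_5] − [v_2,v_5] + [v_2,v_3].
The 21×14 boundary matrix has rank 13 and Smith normal form diag(1,1,1,1,1,1,1,1,1,1,1,1,1).

Computing H_k = (kernel of ∂_k) / (image of ∂_{k+1}):

  H_0: rank C_0 − rank ∂_1 = 7 − 6 = 1, and the invariant factors of ∂_1 are all 1, so H_0 ≅ Z.
  H_1: rank ker ∂_1 − rank ∂_2 = (21 − 6) − 13 = 2, and the invariant factors of ∂_2 are all 1, so H_1 ≅ Z^2.
  H_2: rank ker ∂_2 − rank ∂_3 = (14 − 13) − 0 = 1, and there is no ∂_3, so H_2 ≅ Z.

H_0 = Z,  H_1 = Z^2,  H_2 = Z.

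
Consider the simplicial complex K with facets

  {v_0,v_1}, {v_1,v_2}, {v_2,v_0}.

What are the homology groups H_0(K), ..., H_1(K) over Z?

Fix the vertex order v_0 < v_1 < v_2 and write every simplex with vertices in increasing order. Then dim K = 1 and the simplices of K are:

  0-simplices (3): [v_0], [v_1], [v_2]
  1-simplices (3): [v_0,v_1], [v_0,v_2], [v_1,v_2]

Hence C_0 ≅ Z^3, C_1 ≅ Z^3.

Boundary ∂_1: C_1 → C_0 maps an edge to its endpoints' difference, ∂[p,q] = q − p. For instance
  ∂[v_0,v_1] = [v_1] − [v_0].
The 3×3 boundary matrix has rank 2 and Smith normal form diag(1,1).

From H_k ≅ ker(∂_k) / im(∂_{k+1}) we obtain:

  H_0: rank C_0 − rank ∂_1 = 3 − 2 = 1, and the invariant factors of ∂_1 are all 1, so H_0 = Z.
  H_1: rank ker ∂_1 − rank ∂_2 = (3 − 2) − 0 = 1, and there is no ∂_2, so H_1 = Z.

H_0 ≅ Z,  H_1 ≅ Z.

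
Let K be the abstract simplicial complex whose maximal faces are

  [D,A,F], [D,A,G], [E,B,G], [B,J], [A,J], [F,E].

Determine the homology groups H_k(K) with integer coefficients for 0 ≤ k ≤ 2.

H_0 ≅ Z,  H_1 ≅ Z^2,  H_2 = 0.

We work with the vertex ordering A < B < D < E < F < G < J. The simplices of K, each written with vertices in increasing order, are:

  0-simplices (7): A, B, D, E, F, G, J
  1-simplices (11): AD, AF, AG, AJ, BE, BG, BJ, DF, DG, EF, EG
  2-simplices (3): ADF, ADG, BEG

so the chain groups are C_0 ≅ Z^7, C_1 ≅ Z^11, C_2 ≅ Z^3.

The boundary map ∂_1: C_1 → C_0 maps an edge to its endpoints' difference, ∂[p,q] = q − p.
The resulting 7×11 matrix has rank 6, and its Smith normal form has invariant factors (1,1,1,1,1,1).

Boundary ∂_2: C_2 → C_1 acts by ∂[p,q,r] = [q,r] − [p,r] + [p,q]. For instance
  ∂ADF = DF − AF + AD,
  ∂BEG = EG − BG + BE.
This gives a 11×3 integer matrix of rank 3; reducing to Smith normal form yields diagonal entries (1,1,1).

Now H_k = ker ∂_k / im ∂_{k+1}, so:

  H_0: rank C_0 − rank ∂_1 = 7 − 6 = 1, and the invariant factors of ∂_1 are all 1, so H_0 ≅ Z.
  H_1: rank ker ∂_1 − rank ∂_2 = (11 − 6) − 3 = 2, and the invariant factors of ∂_2 are all 1, so H_1 ≅ Z^2.
  H_2: rank ker ∂_2 − rank ∂_3 = (3 − 3) − 0 = 0, and there is no ∂_3, so H_2 ≅ 0.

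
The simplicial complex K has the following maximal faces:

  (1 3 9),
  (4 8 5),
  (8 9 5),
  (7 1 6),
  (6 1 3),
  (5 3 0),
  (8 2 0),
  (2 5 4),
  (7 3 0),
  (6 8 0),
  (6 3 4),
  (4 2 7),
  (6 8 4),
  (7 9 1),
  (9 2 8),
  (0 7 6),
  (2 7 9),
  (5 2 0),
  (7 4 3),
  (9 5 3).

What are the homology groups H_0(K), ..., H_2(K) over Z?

We work with the vertex ordering 0 < 1 < 2 < 3 < 4 < 5 < 6 < 7 < 8 < 9. The simplices of K, each written with vertices in increasing order, are:

  0-simplices (10): [0], [1], [2], [3], [4], [5], [6], [7], [8], [9]
  1-simplices (30): (30 of them)
  2-simplices (20): (20 of them)

Hence C_0 ≅ Z^10, C_1 ≅ Z^30, C_2 ≅ Z^20.

The boundary map ∂_1: C_1 → C_0 maps an edge to its endpoints' difference, ∂[p,q] = q − p.
This gives a 10×30 integer matrix of rank 9; reducing to Smith normal form yields diagonal entries (1,1,1,1,1,1,1,1,1).

∂_2: C_2 → C_1 acts by ∂[p,q,r] = [q,r] − [p,r] + [p,q]. For instance
  ∂[1,7,9] = [7,9] − [1,9] + [1,7],
  ∂[0,3,7] = [3,7] − [0,7] + [0,3].
The resulting 30×20 matrix has rank 20, and its Smith normal form has invariant factors (1,1,1,1,1,1,1,1,1,1,1,1,1,1,1,1,1,1,1,2).

Reading off H_k = ker ∂_k / im ∂_{k+1}:

  H_0: rank C_0 − rank ∂_1 = 10 − 9 = 1, and the invariant factors of ∂_1 are all 1, so H_0 ≅ Z.
  H_1: rank ker ∂_1 − rank ∂_2 = (30 − 9) − 20 = 1, and ∂_2 has invariant factor 2 > 1, so H_1 ≅ Z ⊕ Z/2.
  H_2: rank ker ∂_2 − rank ∂_3 = (20 − 20) − 0 = 0, and there is no ∂_3, so H_2 ≅ 0.

H_0 ≅ Z,  H_1 ≅ Z ⊕ Z/2,  H_2 = 0.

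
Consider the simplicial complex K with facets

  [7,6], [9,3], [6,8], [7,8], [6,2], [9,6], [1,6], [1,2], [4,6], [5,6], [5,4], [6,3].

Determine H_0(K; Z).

K has 9 vertices, 12 edges.
rank ∂_0 = 0, rank ∂_1 = 8 ⇒ b_0 = 9 − 0 − 8 = 1; all invariant factors of ∂_1 are 1 so no torsion. So H_0 ≅ Z.

H_0 = Z.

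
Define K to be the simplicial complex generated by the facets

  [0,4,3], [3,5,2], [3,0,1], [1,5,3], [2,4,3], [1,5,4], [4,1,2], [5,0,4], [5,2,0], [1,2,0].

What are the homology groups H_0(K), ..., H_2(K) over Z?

H_0 = Z,  H_1 = Z/2,  H_2 = 0.

Fix the vertex order 0 < 1 < 2 < 3 < 4 < 5 and write every simplex with vertices in increasing order. Then dim K = 2 and the simplices of K are:

  0-simplices (6): [0], [1], [2], [3], [4], [5]
  1-simplices (15): [0,1], [0,2], [0,3], [0,4], [0,5], [1,2], [1,3], [1,4], [1,5], [2,3], [2,4], [2,5], [3,4], [3,5], [4,5]
  2-simplices (10): [0,1,2], [0,1,3], [0,2,5], [0,3,4], [0,4,5], [1,2,4], [1,3,5], [1,4,5], [2,3,4], [2,3,5]

so the chain groups are C_0 ≅ Z^6, C_1 ≅ Z^15, C_2 ≅ Z^10.

Boundary ∂_1: C_1 → C_0 sends each edge [p,q] (with p < q) to q − p. For instance
  ∂[0,3] = [3] − [0].
As a 6×15 matrix over Z this has rank 5, with invariant factors (1,1,1,1,1).

Boundary ∂_2: C_2 → C_1 sends each 2-simplex [p,q,r] to [q,r] − [p,r] + [p,q]. For instance
  ∂[1,3,5] = [3,5] − [1,5] + [1,3],
  ∂[1,2,4] = [2,4] − [1,4] + [1,2].
As a 15×10 matrix over Z this has rank 10, with invariant factors (1,1,1,1,1,1,1,1,1,2).

From H_k ≅ ker(∂_k) / im(∂_{k+1}) we obtain:

  H_0: rank C_0 − rank ∂_1 = 6 − 5 = 1, and the invariant factors of ∂_1 are all 1, so H_0 = Z.
  H_1: rank ker ∂_1 − rank ∂_2 = (15 − 5) − 10 = 0, and ∂_2 has invariant factor 2 > 1, so H_1 = Z/2.
  H_2: rank ker ∂_2 − rank ∂_3 = (10 − 10) − 0 = 0, and there is no ∂_3, so H_2 = 0.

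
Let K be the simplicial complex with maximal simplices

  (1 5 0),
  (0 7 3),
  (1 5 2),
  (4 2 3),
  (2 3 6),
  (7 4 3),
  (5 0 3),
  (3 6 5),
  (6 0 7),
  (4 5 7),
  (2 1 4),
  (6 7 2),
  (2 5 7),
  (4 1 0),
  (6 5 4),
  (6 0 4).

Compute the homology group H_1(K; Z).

Order the vertices as 0 < 1 < 2 < 3 < 4 < 5 < 6 < 7. Listing each simplex with vertices in this order, K has dimension 2 with simplices:

  0-simplices (8): [0], [1], [2], [3], [4], [5], [6], [7]
  1-simplices (24): (24 of them)
  2-simplices (16): [0,1,4], [0,1,5], [0,3,5], [0,3,7], [0,4,6], [0,6,7], [1,2,4], [1,2,5], [2,3,4], [2,3,6], [2,5,7], [2,6,7], [3,4,7], [3,5,6], [4,5,6], [4,5,7]

giving chain groups C_0 ≅ Z^8, C_1 ≅ Z^24, C_2 ≅ Z^16.

∂_1: C_1 → C_0 is given by ∂[p,q] = [q] − [p].
The 8×24 boundary matrix has rank 7 and Smith normal form diag(1,1,1,1,1,1,1).

∂_2: C_2 → C_1 acts by ∂[p,q,r] = [q,r] − [p,r] + [p,q]. For instance
  ∂[0,1,5] = [1,5] − [0,5] + [0,1],
  ∂[3,5,6] = [5,6] − [3,6] + [3,5].
This gives a 24×16 integer matrix of rank 15; reducing to Smith normal form yields diagonal entries (1,1,1,1,1,1,1,1,1,1,1,1,1,1,1).

From H_k ≅ ker(∂_k) / im(∂_{k+1}) we obtain:

  H_1: rank ker ∂_1 − rank ∂_2 = (24 − 7) − 15 = 2, and the invariant factors of ∂_2 are all 1, so H_1 = Z^2.

H_1 = Z^2.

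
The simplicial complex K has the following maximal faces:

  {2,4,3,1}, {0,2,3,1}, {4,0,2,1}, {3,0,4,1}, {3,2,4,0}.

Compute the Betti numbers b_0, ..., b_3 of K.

Take the total order 0 < 1 < 2 < 3 < 4 on the vertex set. Then K (dimension 3) consists of the simplices:

  0-simplices (5): [0], [1], [2], [3], [4]
  1-simplices (10): [0,1], [0,2], [0,3], [0,4], [1,2], [1,3], [1,4], [2,3], [2,4], [3,4]
  2-simplices (10): [0,1,2], [0,1,3], [0,1,4], [0,2,3], [0,2,4], [0,3,4], [1,2,3], [1,2,4], [1,3,4], [2,3,4]
  3-simplices (5): [0,1,2,3], [0,1,2,4], [0,1,3,4], [0,2,3,4], [1,2,3,4]

so the chain groups are C_0 ≅ Z^5, C_1 ≅ Z^10, C_2 ≅ Z^10, C_3 ≅ Z^5.

Boundary ∂_1: C_1 → C_0 is given by ∂[p,q] = [q] − [p]. For instance
  ∂[0,2] = [2] − [0].
As a 5×10 matrix over Z this has rank 4, with invariant factors (1,1,1,1).

Boundary ∂_2: C_2 → C_1 sends each 2-simplex [p,q,r] to [q,r] − [p,r] + [p,q]. For instance
  ∂[0,1,4] = [1,4] − [0,4] + [0,1],
  ∂[1,2,4] = [2,4] − [1,4] + [1,2].
The resulting 10×10 matrix has rank 6, and its Smith normal form has invariant factors (1,1,1,1,1,1).

∂_3: C_3 → C_2 sends each 3-simplex σ to the alternating sum Σ_i (−1)^i (σ with its i-th vertex removed). For instance
  ∂[0,2,3,4] = [2,3,4] − [0,3,4] + [0,2,4] − [0,2,3],
  ∂[0,1,2,3] = [1,2,3] − [0,2,3] + [0,1,3] − [0,1,2].
As a 10×5 matrix over Z this has rank 4, with invariant factors (1,1,1,1).

Reading off H_k = ker ∂_k / im ∂_{k+1}:

  H_0: rank C_0 − rank ∂_1 = 5 − 4 = 1, and the invariant factors of ∂_1 are all 1, so H_0 = Z.
  H_1: rank ker ∂_1 − rank ∂_2 = (10 − 4) − 6 = 0, and the invariant factors of ∂_2 are all 1, so H_1 = 0.
  H_2: rank ker ∂_2 − rank ∂_3 = (10 − 6) − 4 = 0, and the invariant factors of ∂_3 are all 1, so H_2 = 0.
  H_3: rank ker ∂_3 − rank ∂_4 = (5 − 4) − 0 = 1, and there is no ∂_4, so H_3 = Z.

Hence the Betti numbers are b_0 = 1, b_1 = 0, b_2 = 0, b_3 = 1.

b_0 = 1, b_1 = 0, b_2 = 0, b_3 = 1.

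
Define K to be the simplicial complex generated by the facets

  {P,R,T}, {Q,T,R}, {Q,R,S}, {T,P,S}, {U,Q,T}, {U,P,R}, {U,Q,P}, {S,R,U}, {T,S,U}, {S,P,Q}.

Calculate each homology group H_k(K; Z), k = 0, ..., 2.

H_0 ≅ Z,  H_1 ≅ Z/2,  H_2 = 0.

Order the vertices as P < Q < R < S < T < U. Listing each simplex with vertices in this order, K has dimension 2 with simplices:

  0-simplices (6): P, Q, R, S, T, U
  1-simplices (15): PQ, PR, PS, PT, PU, QR, QS, QT, QU, RS, RT, RU, ST, SU, TU
  2-simplices (10): PQS, PQU, PRT, PRU, PST, QRS, QRT, QTU, RSU, STU

Hence C_0 ≅ Z^6, C_1 ≅ Z^15, C_2 ≅ Z^10.

∂_1: C_1 → C_0 sends each edge [p,q] (with p < q) to q − p. For instance
  ∂PR = R − P.
The 6×15 boundary matrix has rank 5 and Smith normal form diag(1,1,1,1,1).

∂_2: C_2 → C_1 maps a triangle to the signed sum of its edges. For instance
  ∂PRU = RU − PU + PR,
  ∂PQS = QS − PS + PQ.
The resulting 15×10 matrix has rank 10, and its Smith normal form has invariant factors (1,1,1,1,1,1,1,1,1,2).

Reading off H_k = ker ∂_k / im ∂_{k+1}:

  H_0: rank C_0 − rank ∂_1 = 6 − 5 = 1, and the invariant factors of ∂_1 are all 1, so H_0 ≅ Z.
  H_1: rank ker ∂_1 − rank ∂_2 = (15 − 5) − 10 = 0, and ∂_2 has invariant factor 2 > 1, so H_1 ≅ Z/2.
  H_2: rank ker ∂_2 − rank ∂_3 = (10 − 10) − 0 = 0, and there is no ∂_3, so H_2 ≅ 0.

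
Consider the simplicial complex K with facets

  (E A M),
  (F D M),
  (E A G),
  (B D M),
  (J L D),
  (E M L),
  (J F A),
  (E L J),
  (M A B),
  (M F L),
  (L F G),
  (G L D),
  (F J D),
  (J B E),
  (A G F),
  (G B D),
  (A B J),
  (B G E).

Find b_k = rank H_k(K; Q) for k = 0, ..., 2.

Fix the vertex order A < B < D < E < F < G < J < L < M and write every simplex with vertices in increasing order. Then dim K = 2 and the simplices of K are:

  0-simplices (9): A, B, D, E, F, G, J, L, M
  1-simplices (27): AB, AE, AF, AG, AJ, AM, BD, BE, BG, BJ, BM, DF, DG, DJ, DL, DM, EG, EJ, EL, EM, FG, FJ, FL, FM, GL, JL, LM
  2-simplices (18): ABJ, ABM, AEG, AEM, AFG, AFJ, BDG, BDM, BEG, BEJ, DFJ, DFM, DGL, DJL, EJL, ELM, FGL, FLM

giving chain groups C_0 ≅ Z^9, C_1 ≅ Z^27, C_2 ≅ Z^18.

Boundary ∂_1: C_1 → C_0 is given by ∂[p,q] = [q] − [p]. For instance
  ∂AB = B − A.
The 9×27 boundary matrix has rank 8 and Smith normal form diag(1,1,1,1,1,1,1,1).

∂_2: C_2 → C_1 sends each 2-simplex [p,q,r] to [q,r] − [p,r] + [p,q]. For instance
  ∂FGL = GL − FL + FG,
  ∂ABJ = BJ − AJ + AB.
As a 27×18 matrix over Z this has rank 18, with invariant factors (1,1,1,1,1,1,1,1,1,1,1,1,1,1,1,1,1,2).

Now H_k = ker ∂_k / im ∂_{k+1}, so:

  H_0: rank C_0 − rank ∂_1 = 9 − 8 = 1, and the invariant factors of ∂_1 are all 1, so H_0 ≅ Z.
  H_1: rank ker ∂_1 − rank ∂_2 = (27 − 8) − 18 = 1, and ∂_2 has invariant factor 2 > 1, so H_1 ≅ Z ⊕ Z/2Z.
  H_2: rank ker ∂_2 − rank ∂_3 = (18 − 18) − 0 = 0, and there is no ∂_3, so H_2 ≅ 0.

(K is a triangulation of the Klein bottle.)

Hence the Betti numbers are b_0 = 1, b_1 = 1, b_2 = 0.

b_0 = 1, b_1 = 1, b_2 = 0.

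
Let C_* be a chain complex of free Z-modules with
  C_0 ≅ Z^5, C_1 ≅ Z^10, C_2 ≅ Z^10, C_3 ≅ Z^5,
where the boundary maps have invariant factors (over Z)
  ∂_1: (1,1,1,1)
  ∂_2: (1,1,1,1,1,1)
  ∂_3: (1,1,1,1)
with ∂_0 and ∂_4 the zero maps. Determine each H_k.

H_0: b_0 = 5 − 0 − 4 = 1; torsion from ∂_1 factors > 1: none. So H_0 ≅ Z.
H_1: b_1 = 10 − 4 − 6 = 0; torsion from ∂_2 factors > 1: none. So H_1 ≅ 0.
H_2: b_2 = 10 − 6 − 4 = 0; torsion from ∂_3 factors > 1: none. So H_2 ≅ 0.
H_3: b_3 = 5 − 4 − 0 = 1; torsion from ∂_4 factors > 1: none. So H_3 ≅ Z.

H_0 ≅ Z,  H_1 = 0,  H_2 = 0,  H_3 ≅ Z.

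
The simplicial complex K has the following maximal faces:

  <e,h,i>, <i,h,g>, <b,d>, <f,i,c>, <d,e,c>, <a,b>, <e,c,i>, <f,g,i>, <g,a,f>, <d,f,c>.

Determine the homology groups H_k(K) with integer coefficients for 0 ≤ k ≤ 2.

H_0 ≅ Z,  H_1 ≅ Z,  H_2 = 0.

Order the vertices as a < b < c < d < e < f < g < h < i. Listing each simplex with vertices in this order, K has dimension 2 with simplices:

  0-simplices (9): a, b, c, d, e, f, g, h, i
  1-simplices (17): ab, af, ag, bd, cd, ce, cf, ci, de, df, eh, ei, fg, fi, gh, gi, hi
  2-simplices (8): afg, cde, cdf, cei, cfi, ehi, fgi, ghi

so the chain groups are C_0 ≅ Z^9, C_1 ≅ Z^17, C_2 ≅ Z^8.

Boundary ∂_1: C_1 → C_0 maps an edge to its endpoints' difference, ∂[p,q] = q − p. For instance
  ∂gh = h − g.
The 9×17 boundary matrix has rank 8 and Smith normal form diag(1,1,1,1,1,1,1,1).

∂_2: C_2 → C_1 sends each 2-simplex [p,q,r] to [q,r] − [p,r] + [p,q]. For instance
  ∂fgi = gi − fi + fg,
  ∂ehi = hi − ei + eh.
As a 17×8 matrix over Z this has rank 8, with invariant factors (1,1,1,1,1,1,1,1).

Computing H_k = (kernel of ∂_k) / (image of ∂_{k+1}):

  H_0: rank C_0 − rank ∂_1 = 9 − 8 = 1, and the invariant factors of ∂_1 are all 1, so H_0 = Z.
  H_1: rank ker ∂_1 − rank ∂_2 = (17 − 8) − 8 = 1, and the invariant factors of ∂_2 are all 1, so H_1 = Z.
  H_2: rank ker ∂_2 − rank ∂_3 = (8 − 8) − 0 = 0, and there is no ∂_3, so H_2 = 0.

As a check, the Euler characteristic is 9 − 17 + 8 = 0, which agrees with 1 − 1 + 0 = 0.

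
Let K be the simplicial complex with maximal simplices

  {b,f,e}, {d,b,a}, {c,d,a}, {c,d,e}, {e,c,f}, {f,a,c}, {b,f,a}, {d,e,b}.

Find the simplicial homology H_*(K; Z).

Fix the vertex order a < b < c < d < e < f and write every simplex with vertices in increasing order. Then dim K = 2 and the simplices of K are:

  0-simplices (6): a, b, c, d, e, f
  1-simplices (12): ab, ac, ad, af, bd, be, bf, cd, ce, cf, de, ef
  2-simplices (8): abd, abf, acd, acf, bde, bef, cde, cef

giving chain groups C_0 ≅ Z^6, C_1 ≅ Z^12, C_2 ≅ Z^8.

Boundary ∂_1: C_1 → C_0 maps an edge to its endpoints' difference, ∂[p,q] = q − p.
As a 6×12 matrix over Z this has rank 5, with invariant factors (1,1,1,1,1).

Boundary ∂_2: C_2 → C_1 sends each 2-simplex [p,q,r] to [q,r] − [p,r] + [p,q]. For instance
  ∂bef = ef − bf + be,
  ∂acd = cd − ad + ac.
The resulting 12×8 matrix has rank 7, and its Smith normal form has invariant factors (1,1,1,1,1,1,1).

Now H_k = ker ∂_k / im ∂_{k+1}, so:

  H_0: rank C_0 − rank ∂_1 = 6 − 5 = 1, and the invariant factors of ∂_1 are all 1, so H_0 ≅ Z.
  H_1: rank ker ∂_1 − rank ∂_2 = (12 − 5) − 7 = 0, and the invariant factors of ∂_2 are all 1, so H_1 ≅ 0.
  H_2: rank ker ∂_2 − rank ∂_3 = (8 − 7) − 0 = 1, and there is no ∂_3, so H_2 ≅ Z.

H_0 = Z,  H_1 = 0,  H_2 = Z.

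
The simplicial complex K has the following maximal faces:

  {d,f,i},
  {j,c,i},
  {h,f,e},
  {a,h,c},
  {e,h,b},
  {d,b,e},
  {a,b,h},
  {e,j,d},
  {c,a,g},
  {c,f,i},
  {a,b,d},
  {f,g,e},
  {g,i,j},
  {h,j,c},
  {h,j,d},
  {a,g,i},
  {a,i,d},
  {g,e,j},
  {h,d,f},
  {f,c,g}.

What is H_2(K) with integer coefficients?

H_2 = 0.

Fix the vertex order a < b < c < d < e < f < g < h < i < j and write every simplex with vertices in increasing order. Then dim K = 2 and the simplices of K are:

  0-simplices (10): a, b, c, d, e, f, g, h, i, j
  1-simplices (30): ab, ac, ad, ag, ah, ai, bd, be, bh, cf, cg, ch, ci, cj, de, df, dh, di, dj, ef, eg, eh, ej, fg, fh, fi, gi, gj, hj, ij
  2-simplices (20): abd, abh, acg, ach, adi, agi, bde, beh, cfg, cfi, chj, cij, dej, dfh, dfi, dhj, efg, efh, egj, gij

Hence C_0 ≅ Z^10, C_1 ≅ Z^30, C_2 ≅ Z^20.

∂_1: C_1 → C_0 maps an edge to its endpoints' difference, ∂[p,q] = q − p.
As a 10×30 matrix over Z this has rank 9, with invariant factors (1,1,1,1,1,1,1,1,1).

The boundary map ∂_2: C_2 → C_1 maps a triangle to the signed sum of its edges. For instance
  ∂agi = gi − ai + ag,
  ∂dfh = fh − dh + df.
The resulting 30×20 matrix has rank 20, and its Smith normal form has invariant factors (1,1,1,1,1,1,1,1,1,1,1,1,1,1,1,1,1,1,1,2).

Now H_k = ker ∂_k / im ∂_{k+1}, so:

  H_2: rank ker ∂_2 − rank ∂_3 = (20 − 20) − 0 = 0, and there is no ∂_3, so H_2 ≅ 0.

(K is a triangulation of the Klein bottle.)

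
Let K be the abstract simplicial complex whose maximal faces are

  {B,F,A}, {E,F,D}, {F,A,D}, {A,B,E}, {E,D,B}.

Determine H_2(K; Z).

H_2 = 0.

We work with the vertex ordering A < B < D < E < F. The simplices of K, each written with vertices in increasing order, are:

  0-simplices (5): A, B, D, E, F
  1-simplices (10): AB, AD, AE, AF, BD, BE, BF, DE, DF, EF
  2-simplices (5): ABE, ABF, ADF, BDE, DEF

so the chain groups are C_0 ≅ Z^5, C_1 ≅ Z^10, C_2 ≅ Z^5.

Boundary ∂_1: C_1 → C_0 maps an edge to its endpoints' difference, ∂[p,q] = q − p. For instance
  ∂AF = F − A.
As a 5×10 matrix over Z this has rank 4, with invariant factors (1,1,1,1).

∂_2: C_2 → C_1 sends each 2-simplex [p,q,r] to [q,r] − [p,r] + [p,q]. For instance
  ∂ADF = DF − AF + AD,
  ∂DEF = EF − DF + DE.
The 10×5 boundary matrix has rank 5 and Smith normal form diag(1,1,1,1,1).

Reading off H_k = ker ∂_k / im ∂_{k+1}:

  H_2: rank ker ∂_2 − rank ∂_3 = (5 − 5) − 0 = 0, and there is no ∂_3, so H_2 = 0.

(K is a triangulation of the Möbius band.)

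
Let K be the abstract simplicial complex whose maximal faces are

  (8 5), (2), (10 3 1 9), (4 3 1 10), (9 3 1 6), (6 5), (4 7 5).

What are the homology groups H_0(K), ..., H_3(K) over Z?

H_0 = Z^2,  H_1 = Z,  H_2 = 0,  H_3 = 0.

K has 10 vertices, 17 edges, 11 triangles, 3 3-simplices.
rank ∂_0 = 0, rank ∂_1 = 8 ⇒ b_0 = 10 − 0 − 8 = 2; all invariant factors of ∂_1 are 1 so no torsion. So H_0 = Z^2.
rank ∂_1 = 8, rank ∂_2 = 8 ⇒ b_1 = 17 − 8 − 8 = 1; all invariant factors of ∂_2 are 1 so no torsion. So H_1 = Z.
rank ∂_2 = 8, rank ∂_3 = 3 ⇒ b_2 = 11 − 8 − 3 = 0; all invariant factors of ∂_3 are 1 so no torsion. So H_2 = 0.
rank ∂_3 = 3, rank ∂_4 = 0 ⇒ b_3 = 3 − 3 − 0 = 0. So H_3 = 0.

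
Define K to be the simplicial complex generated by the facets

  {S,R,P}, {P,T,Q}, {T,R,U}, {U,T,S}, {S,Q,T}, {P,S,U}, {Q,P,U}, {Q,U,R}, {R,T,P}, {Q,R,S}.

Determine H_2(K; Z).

Take the total order P < Q < R < S < T < U on the vertex set. Then K (dimension 2) consists of the simplices:

  0-simplices (6): P, Q, R, S, T, U
  1-simplices (15): PQ, PR, PS, PT, PU, QR, QS, QT, QU, RS, RT, RU, ST, SU, TU
  2-simplices (10): PQT, PQU, PRS, PRT, PSU, QRS, QRU, QST, RTU, STU

Hence C_0 ≅ Z^6, C_1 ≅ Z^15, C_2 ≅ Z^10.

Boundary ∂_1: C_1 → C_0 sends each edge [p,q] (with p < q) to q − p.
The resulting 6×15 matrix has rank 5, and its Smith normal form has invariant factors (1,1,1,1,1).

∂_2: C_2 → C_1 sends each 2-simplex [p,q,r] to [q,r] − [p,r] + [p,q]. For instance
  ∂QRU = RU − QU + QR,
  ∂QST = ST − QT + QS.
As a 15×10 matrix over Z this has rank 10, with invariant factors (1,1,1,1,1,1,1,1,1,2).

Reading off H_k = ker ∂_k / im ∂_{k+1}:

  H_2: rank ker ∂_2 − rank ∂_3 = (10 − 10) − 0 = 0, and there is no ∂_3, so H_2 = 0.

(K is a triangulation of the real projective plane RP^2.)

H_2 ≅ 0.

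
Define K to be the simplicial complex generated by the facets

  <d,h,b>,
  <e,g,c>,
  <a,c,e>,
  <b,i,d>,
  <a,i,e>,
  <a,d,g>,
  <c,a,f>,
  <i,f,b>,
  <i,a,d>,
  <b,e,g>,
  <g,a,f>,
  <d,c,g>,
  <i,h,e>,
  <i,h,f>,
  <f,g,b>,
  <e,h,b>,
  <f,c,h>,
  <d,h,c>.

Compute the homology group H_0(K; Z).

Order the vertices as a < b < c < d < e < f < g < h < i. Listing each simplex with vertices in this order, K has dimension 2 with simplices:

  0-simplices (9): a, b, c, d, e, f, g, h, i
  1-simplices (27): ac, ad, ae, af, ag, ai, bd, be, bf, bg, bh, bi, cd, ce, cf, cg, ch, dg, dh, di, eg, eh, ei, fg, fh, fi, hi
  2-simplices (18): ace, acf, adg, adi, aei, afg, bdh, bdi, beg, beh, bfg, bfi, cdg, cdh, ceg, cfh, ehi, fhi

giving chain groups C_0 ≅ Z^9, C_1 ≅ Z^27, C_2 ≅ Z^18.

∂_1: C_1 → C_0 sends each edge [p,q] (with p < q) to q − p.
The resulting 9×27 matrix has rank 8, and its Smith normal form has invariant factors (1,1,1,1,1,1,1,1).

∂_2: C_2 → C_1 acts by ∂[p,q,r] = [q,r] − [p,r] + [p,q]. For instance
  ∂adg = dg − ag + ad,
  ∂bfi = fi − bi + bf.
The 27×18 boundary matrix has rank 18 and Smith normal form diag(1,1,1,1,1,1,1,1,1,1,1,1,1,1,1,1,1,2).

Now H_k = ker ∂_k / im ∂_{k+1}, so:

  H_0: rank C_0 − rank ∂_1 = 9 − 8 = 1, and the invariant factors of ∂_1 are all 1, so H_0 = Z.

H_0 ≅ Z.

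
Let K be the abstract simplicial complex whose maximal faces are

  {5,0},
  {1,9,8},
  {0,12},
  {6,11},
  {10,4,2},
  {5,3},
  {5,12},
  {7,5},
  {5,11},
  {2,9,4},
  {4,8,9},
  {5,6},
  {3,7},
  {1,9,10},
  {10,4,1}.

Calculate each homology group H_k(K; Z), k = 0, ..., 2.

H_0 ≅ Z^2,  H_1 ≅ Z^4,  H_2 = 0.

K has 13 vertices, 21 edges, 6 triangles.
rank ∂_0 = 0, rank ∂_1 = 11 ⇒ b_0 = 13 − 0 − 11 = 2; all invariant factors of ∂_1 are 1 so no torsion. So H_0 ≅ Z^2.
rank ∂_1 = 11, rank ∂_2 = 6 ⇒ b_1 = 21 − 11 − 6 = 4; all invariant factors of ∂_2 are 1 so no torsion. So H_1 ≅ Z^4.
rank ∂_2 = 6, rank ∂_3 = 0 ⇒ b_2 = 6 − 6 − 0 = 0. So H_2 ≅ 0.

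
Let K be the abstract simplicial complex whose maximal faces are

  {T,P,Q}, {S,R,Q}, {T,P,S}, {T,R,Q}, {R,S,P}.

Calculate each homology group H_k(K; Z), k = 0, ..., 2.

K has 5 vertices, 10 edges, 5 triangles.
rank ∂_0 = 0, rank ∂_1 = 4 ⇒ b_0 = 5 − 0 − 4 = 1; all invariant factors of ∂_1 are 1 so no torsion. So H_0 = Z.
rank ∂_1 = 4, rank ∂_2 = 5 ⇒ b_1 = 10 − 4 − 5 = 1; all invariant factors of ∂_2 are 1 so no torsion. So H_1 = Z.
rank ∂_2 = 5, rank ∂_3 = 0 ⇒ b_2 = 5 − 5 − 0 = 0. So H_2 = 0.

H_0 ≅ Z,  H_1 ≅ Z,  H_2 = 0.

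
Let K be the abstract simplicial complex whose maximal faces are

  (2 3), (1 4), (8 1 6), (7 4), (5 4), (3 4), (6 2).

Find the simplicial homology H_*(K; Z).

Take the total order 1 < 2 < 3 < 4 < 5 < 6 < 7 < 8 on the vertex set. Then K (dimension 2) consists of the simplices:

  0-simplices (8): [1], [2], [3], [4], [5], [6], [7], [8]
  1-simplices (9): [1,4], [1,6], [1,8], [2,3], [2,6], [3,4], [4,5], [4,7], [6,8]
  2-simplices (1): [1,6,8]

Hence C_0 ≅ Z^8, C_1 ≅ Z^9, C_2 ≅ Z^1.

The boundary map ∂_1: C_1 → C_0 maps an edge to its endpoints' difference, ∂[p,q] = q − p. For instance
  ∂[1,8] = [8] − [1].
As a 8×9 matrix over Z this has rank 7, with invariant factors (1,1,1,1,1,1,1).

The boundary map ∂_2: C_2 → C_1 sends each 2-simplex [p,q,r] to [q,r] − [p,r] + [p,q]. For instance
  ∂[1,6,8] = [6,8] − [1,8] + [1,6].
As a 9×1 matrix over Z this has rank 1, with invariant factors (1).

Now H_k = ker ∂_k / im ∂_{k+1}, so:

  H_0: rank C_0 − rank ∂_1 = 8 − 7 = 1, and the invariant factors of ∂_1 are all 1, so H_0 ≅ Z.
  H_1: rank ker ∂_1 − rank ∂_2 = (9 − 7) − 1 = 1, and the invariant factors of ∂_2 are all 1, so H_1 ≅ Z.
  H_2: rank ker ∂_2 − rank ∂_3 = (1 − 1) − 0 = 0, and there is no ∂_3, so H_2 ≅ 0.

As a check, the Euler characteristic is 8 − 9 + 1 = 0, which agrees with 1 − 1 + 0 = 0.

H_0 ≅ Z,  H_1 ≅ Z,  H_2 = 0.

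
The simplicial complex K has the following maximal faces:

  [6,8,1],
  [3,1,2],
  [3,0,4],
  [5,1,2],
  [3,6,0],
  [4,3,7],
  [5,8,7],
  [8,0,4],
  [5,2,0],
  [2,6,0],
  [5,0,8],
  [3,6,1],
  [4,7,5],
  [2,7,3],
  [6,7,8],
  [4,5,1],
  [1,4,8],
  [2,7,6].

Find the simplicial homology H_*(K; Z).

K has 9 vertices, 27 edges, 18 triangles.
rank ∂_0 = 0, rank ∂_1 = 8 ⇒ b_0 = 9 − 0 − 8 = 1; all invariant factors of ∂_1 are 1 so no torsion. So H_0 = Z.
rank ∂_1 = 8, rank ∂_2 = 18 ⇒ b_1 = 27 − 8 − 18 = 1; ∂_2 has invariant factor(s) [2] giving torsion. So H_1 = Z ⊕ Z/2.
rank ∂_2 = 18, rank ∂_3 = 0 ⇒ b_2 = 18 − 18 − 0 = 0. So H_2 = 0.

H_0 ≅ Z,  H_1 ≅ Z ⊕ Z/2,  H_2 = 0.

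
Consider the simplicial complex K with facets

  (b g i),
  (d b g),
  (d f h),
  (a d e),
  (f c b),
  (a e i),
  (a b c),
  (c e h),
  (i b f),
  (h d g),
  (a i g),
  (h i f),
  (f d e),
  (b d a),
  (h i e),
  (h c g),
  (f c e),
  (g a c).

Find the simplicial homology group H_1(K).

H_1 ≅ Z ⊕ Z/2.

Order the vertices as a < b < c < d < e < f < g < h < i. Listing each simplex with vertices in this order, K has dimension 2 with simplices:

  0-simplices (9): a, b, c, d, e, f, g, h, i
  1-simplices (27): ab, ac, ad, ae, ag, ai, bc, bd, bf, bg, bi, ce, cf, cg, ch, de, df, dg, dh, ef, eh, ei, fh, fi, gh, gi, hi
  2-simplices (18): abc, abd, acg, ade, aei, agi, bcf, bdg, bfi, bgi, cef, ceh, cgh, def, dfh, dgh, ehi, fhi

giving chain groups C_0 ≅ Z^9, C_1 ≅ Z^27, C_2 ≅ Z^18.

∂_1: C_1 → C_0 is given by ∂[p,q] = [q] − [p]. For instance
  ∂bd = d − b.
The 9×27 boundary matrix has rank 8 and Smith normal form diag(1,1,1,1,1,1,1,1).

The boundary map ∂_2: C_2 → C_1 sends each 2-simplex [p,q,r] to [q,r] − [p,r] + [p,q]. For instance
  ∂cgh = gh − ch + cg,
  ∂agi = gi − ai + ag.
The resulting 27×18 matrix has rank 18, and its Smith normal form has invariant factors (1,1,1,1,1,1,1,1,1,1,1,1,1,1,1,1,1,2).

Reading off H_k = ker ∂_k / im ∂_{k+1}:

  H_1: rank ker ∂_1 − rank ∂_2 = (27 − 8) − 18 = 1, and ∂_2 has invariant factor 2 > 1, so H_1 = Z ⊕ Z/2.

(K is a triangulation of the Klein bottle.)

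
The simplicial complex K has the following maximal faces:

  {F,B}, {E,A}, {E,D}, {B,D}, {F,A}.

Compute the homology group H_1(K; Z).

We work with the vertex ordering A < B < D < E < F. The simplices of K, each written with vertices in increasing order, are:

  0-simplices (5): A, B, D, E, F
  1-simplices (5): AE, AF, BD, BF, DE

so the chain groups are C_0 ≅ Z^5, C_1 ≅ Z^5.

∂_1: C_1 → C_0 is given by ∂[p,q] = [q] − [p].
As a 5×5 matrix over Z this has rank 4, with invariant factors (1,1,1,1).

Computing H_k = (kernel of ∂_k) / (image of ∂_{k+1}):

  H_1: rank ker ∂_1 − rank ∂_2 = (5 − 4) − 0 = 1, and there is no ∂_2, so H_1 ≅ Z.

(K is a triangulation of the circle S^1.)

H_1 = Z.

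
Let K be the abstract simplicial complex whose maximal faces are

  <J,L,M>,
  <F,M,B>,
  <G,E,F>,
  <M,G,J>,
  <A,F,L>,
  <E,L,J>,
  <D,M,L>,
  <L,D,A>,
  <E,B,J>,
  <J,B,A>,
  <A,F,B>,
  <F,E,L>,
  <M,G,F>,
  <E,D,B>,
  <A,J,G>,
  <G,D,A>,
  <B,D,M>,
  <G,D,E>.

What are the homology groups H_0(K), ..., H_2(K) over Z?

H_0 = Z,  H_1 = Z^2,  H_2 = Z.

We work with the vertex ordering A < B < D < E < F < G < J < L < M. The simplices of K, each written with vertices in increasing order, are:

  0-simplices (9): A, B, D, E, F, G, J, L, M
  1-simplices (27): AB, AD, AF, AG, AJ, AL, BD, BE, BF, BJ, BM, DE, DG, DL, DM, EF, EG, EJ, EL, FG, FL, FM, GJ, GM, JL, JM, LM
  2-simplices (18): ABF, ABJ, ADG, ADL, AFL, AGJ, BDE, BDM, BEJ, BFM, DEG, DLM, EFG, EFL, EJL, FGM, GJM, JLM

so the chain groups are C_0 ≅ Z^9, C_1 ≅ Z^27, C_2 ≅ Z^18.

∂_1: C_1 → C_0 maps an edge to its endpoints' difference, ∂[p,q] = q − p.
As a 9×27 matrix over Z this has rank 8, with invariant factors (1,1,1,1,1,1,1,1).

The boundary map ∂_2: C_2 → C_1 maps a triangle to the signed sum of its edges. For instance
  ∂AGJ = GJ − AJ + AG,
  ∂FGM = GM − FM + FG.
The resulting 27×18 matrix has rank 17, and its Smith normal form has invariant factors (1,1,1,1,1,1,1,1,1,1,1,1,1,1,1,1,1).

From H_k ≅ ker(∂_k) / im(∂_{k+1}) we obtain:

  H_0: rank C_0 − rank ∂_1 = 9 − 8 = 1, and the invariant factors of ∂_1 are all 1, so H_0 ≅ Z.
  H_1: rank ker ∂_1 − rank ∂_2 = (27 − 8) − 17 = 2, and the invariant factors of ∂_2 are all 1, so H_1 ≅ Z^2.
  H_2: rank ker ∂_2 − rank ∂_3 = (18 − 17) − 0 = 1, and there is no ∂_3, so H_2 ≅ Z.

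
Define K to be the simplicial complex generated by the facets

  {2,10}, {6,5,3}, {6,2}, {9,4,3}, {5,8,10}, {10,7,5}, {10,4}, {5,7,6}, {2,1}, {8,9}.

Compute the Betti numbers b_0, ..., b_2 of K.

Order the vertices as 1 < 2 < 3 < 4 < 5 < 6 < 7 < 8 < 9 < 10. Listing each simplex with vertices in this order, K has dimension 2 with simplices:

  0-simplices (10): [1], [2], [3], [4], [5], [6], [7], [8], [9], [10]
  1-simplices (17): [1,2], [2,6], [2,10], [3,4], [3,5], [3,6], [3,9], [4,9], [4,10], [5,6], [5,7], [5,8], [5,10], [6,7], [7,10], [8,9], [8,10]
  2-simplices (5): [3,4,9], [3,5,6], [5,6,7], [5,7,10], [5,8,10]

so the chain groups are C_0 ≅ Z^10, C_1 ≅ Z^17, C_2 ≅ Z^5.

∂_1: C_1 → C_0 is given by ∂[p,q] = [q] − [p]. For instance
  ∂[4,9] = [9] − [4].
The 10×17 boundary matrix has rank 9 and Smith normal form diag(1,1,1,1,1,1,1,1,1).

The boundary map ∂_2: C_2 → C_1 acts by ∂[p,q,r] = [q,r] − [p,r] + [p,q]. For instance
  ∂[5,6,7] = [6,7] − [5,7] + [5,6],
  ∂[3,5,6] = [5,6] − [3,6] + [3,5].
The resulting 17×5 matrix has rank 5, and its Smith normal form has invariant factors (1,1,1,1,1).

Reading off H_k = ker ∂_k / im ∂_{k+1}:

  H_0: rank C_0 − rank ∂_1 = 10 − 9 = 1, and the invariant factors of ∂_1 are all 1, so H_0 = Z.
  H_1: rank ker ∂_1 − rank ∂_2 = (17 − 9) − 5 = 3, and the invariant factors of ∂_2 are all 1, so H_1 = Z^3.
  H_2: rank ker ∂_2 − rank ∂_3 = (5 − 5) − 0 = 0, and there is no ∂_3, so H_2 = 0.

As a check, the Euler characteristic is 10 − 17 + 5 = -2, which agrees with 1 − 3 + 0 = -2.

Hence the Betti numbers are b_0 = 1, b_1 = 3, b_2 = 0.

b_0 = 1, b_1 = 3, b_2 = 0.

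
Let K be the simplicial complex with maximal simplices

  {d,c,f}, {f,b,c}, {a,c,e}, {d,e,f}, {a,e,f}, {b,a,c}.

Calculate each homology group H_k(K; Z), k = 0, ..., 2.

H_0 ≅ Z,  H_1 ≅ Z,  H_2 = 0.

Order the vertices as a < b < c < d < e < f. Listing each simplex with vertices in this order, K has dimension 2 with simplices:

  0-simplices (6): a, b, c, d, e, f
  1-simplices (12): ab, ac, ae, af, bc, bf, cd, ce, cf, de, df, ef
  2-simplices (6): abc, ace, aef, bcf, cdf, def

so the chain groups are C_0 ≅ Z^6, C_1 ≅ Z^12, C_2 ≅ Z^6.

∂_1: C_1 → C_0 maps an edge to its endpoints' difference, ∂[p,q] = q − p.
This gives a 6×12 integer matrix of rank 5; reducing to Smith normal form yields diagonal entries (1,1,1,1,1).

Boundary ∂_2: C_2 → C_1 sends each 2-simplex [p,q,r] to [q,r] − [p,r] + [p,q]. For instance
  ∂aef = ef − af + ae,
  ∂cdf = df − cf + cd.
As a 12×6 matrix over Z this has rank 6, with invariant factors (1,1,1,1,1,1).

Reading off H_k = ker ∂_k / im ∂_{k+1}:

  H_0: rank C_0 − rank ∂_1 = 6 − 5 = 1, and the invariant factors of ∂_1 are all 1, so H_0 = Z.
  H_1: rank ker ∂_1 − rank ∂_2 = (12 − 5) − 6 = 1, and the invariant factors of ∂_2 are all 1, so H_1 = Z.
  H_2: rank ker ∂_2 − rank ∂_3 = (6 − 6) − 0 = 0, and there is no ∂_3, so H_2 = 0.

(K is a triangulation of the cylinder S^1 x I.)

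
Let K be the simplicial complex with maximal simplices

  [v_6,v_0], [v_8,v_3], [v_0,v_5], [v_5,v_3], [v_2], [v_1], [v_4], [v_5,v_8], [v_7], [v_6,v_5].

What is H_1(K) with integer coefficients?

Order the vertices as v_0 < v_1 < v_2 < v_3 < v_4 < v_5 < v_6 < v_7 < v_8. Listing each simplex with vertices in this order, K has dimension 1 with simplices:

  0-simplices (9): [v_0], [v_1], [v_2], [v_3], [v_4], [v_5], [v_6], [v_7], [v_8]
  1-simplices (6): [v_0,v_5], [v_0,v_6], [v_3,v_5], [v_3,v_8], [v_5,v_6], [v_5,v_8]

so the chain groups are C_0 ≅ Z^9, C_1 ≅ Z^6.

∂_1: C_1 → C_0 sends each edge [p,q] (with p < q) to q − p.
The resulting 9×6 matrix has rank 4, and its Smith normal form has invariant factors (1,1,1,1).

Reading off H_k = ker ∂_k / im ∂_{k+1}:

  H_1: rank ker ∂_1 − rank ∂_2 = (6 − 4) − 0 = 2, and there is no ∂_2, so H_1 = Z^2.

(K is a triangulation of the disjoint union of a set of 4 points and a wedge of 2 circles.)

H_1 ≅ Z^2.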